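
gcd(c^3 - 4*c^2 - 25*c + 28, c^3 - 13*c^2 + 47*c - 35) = c^2 - 8*c + 7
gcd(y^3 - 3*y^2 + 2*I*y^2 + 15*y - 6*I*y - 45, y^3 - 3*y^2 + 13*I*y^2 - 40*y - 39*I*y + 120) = y^2 + y*(-3 + 5*I) - 15*I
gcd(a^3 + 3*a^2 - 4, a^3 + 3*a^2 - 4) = a^3 + 3*a^2 - 4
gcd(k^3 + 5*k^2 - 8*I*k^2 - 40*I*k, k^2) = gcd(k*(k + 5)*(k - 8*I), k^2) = k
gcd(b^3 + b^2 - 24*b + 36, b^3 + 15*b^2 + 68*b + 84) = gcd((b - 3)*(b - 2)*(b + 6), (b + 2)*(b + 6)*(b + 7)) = b + 6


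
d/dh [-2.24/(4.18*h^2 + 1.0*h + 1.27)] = (18.7264*h + 2.24)/(4.18*h^2 + 1.0*h + 1.27)^2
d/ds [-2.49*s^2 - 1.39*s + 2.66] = -4.98*s - 1.39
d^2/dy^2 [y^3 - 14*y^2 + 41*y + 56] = 6*y - 28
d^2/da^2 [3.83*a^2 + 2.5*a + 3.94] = 7.66000000000000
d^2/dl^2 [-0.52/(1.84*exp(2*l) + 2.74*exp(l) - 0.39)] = (-0.52*(3.68*exp(l) + 2.74)*(7.36*exp(l) + 5.48)*exp(l) + (3.8272*exp(l) + 1.4248)*(1.84*exp(2*l) + 2.74*exp(l) - 0.39))*exp(l)/(1.84*exp(2*l) + 2.74*exp(l) - 0.39)^3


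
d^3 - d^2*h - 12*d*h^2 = d*(d - 4*h)*(d + 3*h)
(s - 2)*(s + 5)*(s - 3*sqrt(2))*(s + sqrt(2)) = s^4 - 2*sqrt(2)*s^3 + 3*s^3 - 16*s^2 - 6*sqrt(2)*s^2 - 18*s + 20*sqrt(2)*s + 60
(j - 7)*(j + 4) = j^2 - 3*j - 28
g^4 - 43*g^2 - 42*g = g*(g - 7)*(g + 1)*(g + 6)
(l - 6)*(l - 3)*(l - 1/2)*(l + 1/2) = l^4 - 9*l^3 + 71*l^2/4 + 9*l/4 - 9/2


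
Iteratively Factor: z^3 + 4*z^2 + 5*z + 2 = (z + 1)*(z^2 + 3*z + 2) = (z + 1)^2*(z + 2)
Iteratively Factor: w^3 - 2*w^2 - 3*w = (w + 1)*(w^2 - 3*w) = w*(w + 1)*(w - 3)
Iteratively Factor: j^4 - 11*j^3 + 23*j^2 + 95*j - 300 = (j - 5)*(j^3 - 6*j^2 - 7*j + 60) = (j - 5)^2*(j^2 - j - 12) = (j - 5)^2*(j - 4)*(j + 3)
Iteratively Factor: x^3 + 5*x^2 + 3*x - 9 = (x + 3)*(x^2 + 2*x - 3) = (x - 1)*(x + 3)*(x + 3)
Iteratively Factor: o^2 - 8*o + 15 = (o - 5)*(o - 3)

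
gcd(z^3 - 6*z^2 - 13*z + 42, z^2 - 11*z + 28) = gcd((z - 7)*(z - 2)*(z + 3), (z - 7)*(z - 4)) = z - 7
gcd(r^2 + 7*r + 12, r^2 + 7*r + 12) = r^2 + 7*r + 12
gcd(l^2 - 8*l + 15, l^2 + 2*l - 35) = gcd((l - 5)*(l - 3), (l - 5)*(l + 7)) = l - 5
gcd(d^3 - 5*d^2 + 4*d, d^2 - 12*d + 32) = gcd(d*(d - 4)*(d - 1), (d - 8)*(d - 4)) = d - 4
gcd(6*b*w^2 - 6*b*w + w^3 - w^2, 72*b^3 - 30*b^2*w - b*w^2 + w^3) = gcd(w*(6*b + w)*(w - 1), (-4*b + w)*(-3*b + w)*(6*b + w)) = 6*b + w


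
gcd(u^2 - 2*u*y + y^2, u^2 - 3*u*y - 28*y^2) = 1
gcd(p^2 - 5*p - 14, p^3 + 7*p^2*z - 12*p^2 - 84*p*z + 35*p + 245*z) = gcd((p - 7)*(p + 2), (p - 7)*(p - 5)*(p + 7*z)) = p - 7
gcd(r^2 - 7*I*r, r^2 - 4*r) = r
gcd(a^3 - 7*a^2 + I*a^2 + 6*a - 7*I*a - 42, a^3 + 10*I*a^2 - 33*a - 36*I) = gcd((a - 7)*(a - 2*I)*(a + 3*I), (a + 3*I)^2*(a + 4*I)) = a + 3*I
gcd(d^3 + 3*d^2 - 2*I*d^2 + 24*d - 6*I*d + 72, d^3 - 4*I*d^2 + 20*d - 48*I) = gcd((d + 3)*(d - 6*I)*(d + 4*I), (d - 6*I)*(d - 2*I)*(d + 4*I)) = d^2 - 2*I*d + 24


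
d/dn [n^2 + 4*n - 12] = 2*n + 4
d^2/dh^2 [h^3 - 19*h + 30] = 6*h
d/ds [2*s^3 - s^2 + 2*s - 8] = 6*s^2 - 2*s + 2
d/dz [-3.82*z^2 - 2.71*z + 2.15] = -7.64*z - 2.71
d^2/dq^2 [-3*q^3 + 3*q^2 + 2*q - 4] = 6 - 18*q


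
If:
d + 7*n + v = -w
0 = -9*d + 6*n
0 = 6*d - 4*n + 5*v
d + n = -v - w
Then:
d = 0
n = 0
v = 0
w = 0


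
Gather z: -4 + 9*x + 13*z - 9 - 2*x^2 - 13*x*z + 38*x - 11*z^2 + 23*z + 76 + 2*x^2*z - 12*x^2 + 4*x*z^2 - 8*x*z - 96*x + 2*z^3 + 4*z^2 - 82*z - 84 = -14*x^2 - 49*x + 2*z^3 + z^2*(4*x - 7) + z*(2*x^2 - 21*x - 46) - 21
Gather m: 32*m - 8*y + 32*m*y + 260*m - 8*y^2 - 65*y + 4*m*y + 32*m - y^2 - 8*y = m*(36*y + 324) - 9*y^2 - 81*y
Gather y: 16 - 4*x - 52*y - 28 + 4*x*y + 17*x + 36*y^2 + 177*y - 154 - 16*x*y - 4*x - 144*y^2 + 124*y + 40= 9*x - 108*y^2 + y*(249 - 12*x) - 126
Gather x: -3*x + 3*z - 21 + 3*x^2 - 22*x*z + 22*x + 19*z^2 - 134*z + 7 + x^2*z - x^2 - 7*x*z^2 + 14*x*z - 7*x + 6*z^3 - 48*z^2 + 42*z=x^2*(z + 2) + x*(-7*z^2 - 8*z + 12) + 6*z^3 - 29*z^2 - 89*z - 14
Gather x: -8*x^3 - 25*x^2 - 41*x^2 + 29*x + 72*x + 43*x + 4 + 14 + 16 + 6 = -8*x^3 - 66*x^2 + 144*x + 40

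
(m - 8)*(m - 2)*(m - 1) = m^3 - 11*m^2 + 26*m - 16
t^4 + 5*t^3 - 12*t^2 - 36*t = t*(t - 3)*(t + 2)*(t + 6)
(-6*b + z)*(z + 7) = -6*b*z - 42*b + z^2 + 7*z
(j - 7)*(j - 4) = j^2 - 11*j + 28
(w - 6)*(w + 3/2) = w^2 - 9*w/2 - 9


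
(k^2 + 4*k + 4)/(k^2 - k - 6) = (k + 2)/(k - 3)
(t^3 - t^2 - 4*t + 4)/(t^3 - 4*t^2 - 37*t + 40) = (t^2 - 4)/(t^2 - 3*t - 40)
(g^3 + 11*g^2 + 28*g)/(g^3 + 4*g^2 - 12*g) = (g^2 + 11*g + 28)/(g^2 + 4*g - 12)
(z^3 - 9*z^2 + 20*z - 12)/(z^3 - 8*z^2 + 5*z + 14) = (z^2 - 7*z + 6)/(z^2 - 6*z - 7)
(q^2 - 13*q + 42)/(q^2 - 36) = (q - 7)/(q + 6)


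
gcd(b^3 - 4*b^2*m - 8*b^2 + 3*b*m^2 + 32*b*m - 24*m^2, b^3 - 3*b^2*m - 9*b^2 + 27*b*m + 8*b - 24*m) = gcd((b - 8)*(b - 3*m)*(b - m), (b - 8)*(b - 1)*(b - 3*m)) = b^2 - 3*b*m - 8*b + 24*m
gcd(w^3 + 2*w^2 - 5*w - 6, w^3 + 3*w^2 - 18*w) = 1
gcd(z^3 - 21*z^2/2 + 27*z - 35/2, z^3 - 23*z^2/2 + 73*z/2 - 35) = z^2 - 19*z/2 + 35/2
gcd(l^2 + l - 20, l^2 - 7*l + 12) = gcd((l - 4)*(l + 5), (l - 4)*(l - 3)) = l - 4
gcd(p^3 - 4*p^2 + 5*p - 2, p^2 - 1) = p - 1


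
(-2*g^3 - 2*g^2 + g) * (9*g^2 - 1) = -18*g^5 - 18*g^4 + 11*g^3 + 2*g^2 - g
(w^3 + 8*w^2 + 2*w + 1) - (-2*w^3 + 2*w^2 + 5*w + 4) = 3*w^3 + 6*w^2 - 3*w - 3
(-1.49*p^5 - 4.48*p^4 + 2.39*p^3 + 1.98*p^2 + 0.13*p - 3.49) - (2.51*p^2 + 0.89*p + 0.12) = -1.49*p^5 - 4.48*p^4 + 2.39*p^3 - 0.53*p^2 - 0.76*p - 3.61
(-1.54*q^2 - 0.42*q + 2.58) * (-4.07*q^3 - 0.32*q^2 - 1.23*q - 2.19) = 6.2678*q^5 + 2.2022*q^4 - 8.472*q^3 + 3.0636*q^2 - 2.2536*q - 5.6502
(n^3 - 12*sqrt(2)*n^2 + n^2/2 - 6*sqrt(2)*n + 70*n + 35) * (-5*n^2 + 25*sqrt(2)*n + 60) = -5*n^5 - 5*n^4/2 + 85*sqrt(2)*n^4 - 890*n^3 + 85*sqrt(2)*n^3/2 - 445*n^2 + 1030*sqrt(2)*n^2 + 515*sqrt(2)*n + 4200*n + 2100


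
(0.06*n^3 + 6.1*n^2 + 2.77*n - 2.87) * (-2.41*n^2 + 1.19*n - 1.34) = -0.1446*n^5 - 14.6296*n^4 + 0.502899999999999*n^3 + 2.039*n^2 - 7.1271*n + 3.8458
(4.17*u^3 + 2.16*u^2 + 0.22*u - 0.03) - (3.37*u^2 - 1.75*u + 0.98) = 4.17*u^3 - 1.21*u^2 + 1.97*u - 1.01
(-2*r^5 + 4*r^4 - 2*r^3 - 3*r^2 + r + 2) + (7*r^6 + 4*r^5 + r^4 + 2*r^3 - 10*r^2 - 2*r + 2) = 7*r^6 + 2*r^5 + 5*r^4 - 13*r^2 - r + 4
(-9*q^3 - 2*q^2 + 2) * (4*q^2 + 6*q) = -36*q^5 - 62*q^4 - 12*q^3 + 8*q^2 + 12*q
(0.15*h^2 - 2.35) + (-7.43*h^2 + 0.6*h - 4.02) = -7.28*h^2 + 0.6*h - 6.37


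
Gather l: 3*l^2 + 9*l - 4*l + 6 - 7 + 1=3*l^2 + 5*l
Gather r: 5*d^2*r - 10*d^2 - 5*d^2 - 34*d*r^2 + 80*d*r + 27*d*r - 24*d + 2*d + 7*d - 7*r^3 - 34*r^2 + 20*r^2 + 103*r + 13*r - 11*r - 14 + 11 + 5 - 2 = -15*d^2 - 15*d - 7*r^3 + r^2*(-34*d - 14) + r*(5*d^2 + 107*d + 105)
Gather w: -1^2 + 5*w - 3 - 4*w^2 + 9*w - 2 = -4*w^2 + 14*w - 6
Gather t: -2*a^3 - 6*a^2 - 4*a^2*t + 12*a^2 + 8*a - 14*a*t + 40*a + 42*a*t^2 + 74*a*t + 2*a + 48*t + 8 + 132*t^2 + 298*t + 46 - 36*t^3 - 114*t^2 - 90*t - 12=-2*a^3 + 6*a^2 + 50*a - 36*t^3 + t^2*(42*a + 18) + t*(-4*a^2 + 60*a + 256) + 42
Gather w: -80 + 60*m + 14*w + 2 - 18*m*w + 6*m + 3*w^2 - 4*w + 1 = 66*m + 3*w^2 + w*(10 - 18*m) - 77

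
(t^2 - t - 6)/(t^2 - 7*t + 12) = (t + 2)/(t - 4)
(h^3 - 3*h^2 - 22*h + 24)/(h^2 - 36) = (h^2 + 3*h - 4)/(h + 6)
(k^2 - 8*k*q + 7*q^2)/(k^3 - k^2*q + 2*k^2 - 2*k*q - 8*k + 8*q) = (k - 7*q)/(k^2 + 2*k - 8)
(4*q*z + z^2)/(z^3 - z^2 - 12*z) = (4*q + z)/(z^2 - z - 12)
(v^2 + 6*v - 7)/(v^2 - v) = (v + 7)/v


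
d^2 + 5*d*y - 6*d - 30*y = (d - 6)*(d + 5*y)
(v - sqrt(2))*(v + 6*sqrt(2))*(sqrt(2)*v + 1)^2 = 2*v^4 + 12*sqrt(2)*v^3 - 3*v^2 - 19*sqrt(2)*v - 12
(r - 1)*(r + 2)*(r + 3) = r^3 + 4*r^2 + r - 6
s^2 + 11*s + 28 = (s + 4)*(s + 7)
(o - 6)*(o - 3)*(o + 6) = o^3 - 3*o^2 - 36*o + 108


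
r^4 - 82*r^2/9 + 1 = (r - 3)*(r - 1/3)*(r + 1/3)*(r + 3)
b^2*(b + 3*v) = b^3 + 3*b^2*v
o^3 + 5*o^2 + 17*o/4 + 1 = (o + 1/2)^2*(o + 4)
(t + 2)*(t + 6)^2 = t^3 + 14*t^2 + 60*t + 72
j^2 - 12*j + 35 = (j - 7)*(j - 5)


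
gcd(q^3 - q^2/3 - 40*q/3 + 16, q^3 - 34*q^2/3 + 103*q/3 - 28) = q^2 - 13*q/3 + 4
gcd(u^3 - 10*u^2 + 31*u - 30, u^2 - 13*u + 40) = u - 5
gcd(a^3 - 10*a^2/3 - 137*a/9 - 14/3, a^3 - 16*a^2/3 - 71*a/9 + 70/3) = a^2 - 11*a/3 - 14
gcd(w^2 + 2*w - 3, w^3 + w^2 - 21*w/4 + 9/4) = w + 3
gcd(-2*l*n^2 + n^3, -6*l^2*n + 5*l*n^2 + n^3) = n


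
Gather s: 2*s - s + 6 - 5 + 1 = s + 2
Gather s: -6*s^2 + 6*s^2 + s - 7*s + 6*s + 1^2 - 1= 0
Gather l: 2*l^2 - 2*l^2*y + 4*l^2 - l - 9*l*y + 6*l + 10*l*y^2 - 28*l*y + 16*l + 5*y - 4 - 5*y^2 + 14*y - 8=l^2*(6 - 2*y) + l*(10*y^2 - 37*y + 21) - 5*y^2 + 19*y - 12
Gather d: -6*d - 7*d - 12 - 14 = -13*d - 26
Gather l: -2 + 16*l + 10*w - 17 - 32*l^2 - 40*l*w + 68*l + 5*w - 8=-32*l^2 + l*(84 - 40*w) + 15*w - 27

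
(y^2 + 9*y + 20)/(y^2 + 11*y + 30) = (y + 4)/(y + 6)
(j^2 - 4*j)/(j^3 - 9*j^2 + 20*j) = 1/(j - 5)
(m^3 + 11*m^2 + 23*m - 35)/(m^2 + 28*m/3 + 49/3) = 3*(m^2 + 4*m - 5)/(3*m + 7)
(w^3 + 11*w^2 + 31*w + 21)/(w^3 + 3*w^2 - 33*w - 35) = (w + 3)/(w - 5)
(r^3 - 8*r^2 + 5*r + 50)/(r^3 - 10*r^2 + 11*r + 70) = (r - 5)/(r - 7)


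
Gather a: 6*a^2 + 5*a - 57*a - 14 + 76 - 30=6*a^2 - 52*a + 32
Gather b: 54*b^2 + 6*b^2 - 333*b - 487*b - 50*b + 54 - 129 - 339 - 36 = 60*b^2 - 870*b - 450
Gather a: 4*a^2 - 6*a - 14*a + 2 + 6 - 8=4*a^2 - 20*a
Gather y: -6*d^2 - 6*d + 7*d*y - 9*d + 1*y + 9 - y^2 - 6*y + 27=-6*d^2 - 15*d - y^2 + y*(7*d - 5) + 36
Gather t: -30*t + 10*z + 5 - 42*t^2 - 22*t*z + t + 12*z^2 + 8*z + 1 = -42*t^2 + t*(-22*z - 29) + 12*z^2 + 18*z + 6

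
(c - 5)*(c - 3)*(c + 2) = c^3 - 6*c^2 - c + 30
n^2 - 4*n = n*(n - 4)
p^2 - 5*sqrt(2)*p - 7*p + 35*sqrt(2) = (p - 7)*(p - 5*sqrt(2))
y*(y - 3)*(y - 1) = y^3 - 4*y^2 + 3*y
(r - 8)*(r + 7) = r^2 - r - 56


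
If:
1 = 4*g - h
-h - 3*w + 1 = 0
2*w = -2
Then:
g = 5/4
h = 4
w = -1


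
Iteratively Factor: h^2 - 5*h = (h)*(h - 5)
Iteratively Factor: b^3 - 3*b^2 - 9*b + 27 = (b + 3)*(b^2 - 6*b + 9) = (b - 3)*(b + 3)*(b - 3)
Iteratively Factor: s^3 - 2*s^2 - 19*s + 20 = (s - 1)*(s^2 - s - 20) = (s - 1)*(s + 4)*(s - 5)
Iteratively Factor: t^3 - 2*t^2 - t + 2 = (t + 1)*(t^2 - 3*t + 2) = (t - 2)*(t + 1)*(t - 1)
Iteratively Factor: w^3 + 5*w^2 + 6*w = (w + 2)*(w^2 + 3*w) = w*(w + 2)*(w + 3)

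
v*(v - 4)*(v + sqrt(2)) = v^3 - 4*v^2 + sqrt(2)*v^2 - 4*sqrt(2)*v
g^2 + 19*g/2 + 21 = (g + 7/2)*(g + 6)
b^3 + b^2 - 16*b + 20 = (b - 2)^2*(b + 5)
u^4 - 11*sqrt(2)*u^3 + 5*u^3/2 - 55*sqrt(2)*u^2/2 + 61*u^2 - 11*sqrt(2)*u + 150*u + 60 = (u + 1/2)*(u + 2)*(u - 6*sqrt(2))*(u - 5*sqrt(2))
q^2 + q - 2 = (q - 1)*(q + 2)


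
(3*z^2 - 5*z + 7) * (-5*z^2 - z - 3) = -15*z^4 + 22*z^3 - 39*z^2 + 8*z - 21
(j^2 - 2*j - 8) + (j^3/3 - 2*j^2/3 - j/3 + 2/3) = j^3/3 + j^2/3 - 7*j/3 - 22/3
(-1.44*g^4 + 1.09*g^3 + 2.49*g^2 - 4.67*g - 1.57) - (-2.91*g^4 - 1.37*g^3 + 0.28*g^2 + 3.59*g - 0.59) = 1.47*g^4 + 2.46*g^3 + 2.21*g^2 - 8.26*g - 0.98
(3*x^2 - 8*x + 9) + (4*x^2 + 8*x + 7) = 7*x^2 + 16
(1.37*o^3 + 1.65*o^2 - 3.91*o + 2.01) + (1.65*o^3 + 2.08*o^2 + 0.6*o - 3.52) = 3.02*o^3 + 3.73*o^2 - 3.31*o - 1.51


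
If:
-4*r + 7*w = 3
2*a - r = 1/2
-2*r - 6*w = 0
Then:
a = 1/76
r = -9/19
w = 3/19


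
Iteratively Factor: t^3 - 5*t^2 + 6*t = (t - 3)*(t^2 - 2*t) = (t - 3)*(t - 2)*(t)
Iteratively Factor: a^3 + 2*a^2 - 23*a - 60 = (a - 5)*(a^2 + 7*a + 12) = (a - 5)*(a + 4)*(a + 3)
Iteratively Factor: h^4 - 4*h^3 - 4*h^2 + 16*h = (h - 4)*(h^3 - 4*h) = (h - 4)*(h + 2)*(h^2 - 2*h) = h*(h - 4)*(h + 2)*(h - 2)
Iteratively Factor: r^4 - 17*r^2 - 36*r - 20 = (r + 2)*(r^3 - 2*r^2 - 13*r - 10) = (r + 2)^2*(r^2 - 4*r - 5) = (r + 1)*(r + 2)^2*(r - 5)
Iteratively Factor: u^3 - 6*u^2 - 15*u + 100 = (u + 4)*(u^2 - 10*u + 25) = (u - 5)*(u + 4)*(u - 5)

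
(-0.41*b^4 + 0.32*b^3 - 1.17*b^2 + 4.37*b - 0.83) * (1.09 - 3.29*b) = 1.3489*b^5 - 1.4997*b^4 + 4.1981*b^3 - 15.6526*b^2 + 7.494*b - 0.9047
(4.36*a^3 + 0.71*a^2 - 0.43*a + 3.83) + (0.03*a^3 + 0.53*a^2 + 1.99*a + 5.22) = 4.39*a^3 + 1.24*a^2 + 1.56*a + 9.05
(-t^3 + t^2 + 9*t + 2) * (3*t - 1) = -3*t^4 + 4*t^3 + 26*t^2 - 3*t - 2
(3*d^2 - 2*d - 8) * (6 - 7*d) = -21*d^3 + 32*d^2 + 44*d - 48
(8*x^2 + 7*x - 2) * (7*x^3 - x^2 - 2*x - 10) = 56*x^5 + 41*x^4 - 37*x^3 - 92*x^2 - 66*x + 20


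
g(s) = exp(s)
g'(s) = exp(s)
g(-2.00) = 0.14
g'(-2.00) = 0.14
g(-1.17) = 0.31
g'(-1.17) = 0.31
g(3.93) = 50.91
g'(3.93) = 50.91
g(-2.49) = 0.08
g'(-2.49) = 0.08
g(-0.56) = 0.57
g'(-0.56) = 0.57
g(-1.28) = 0.28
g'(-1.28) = 0.28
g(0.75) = 2.12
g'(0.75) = 2.12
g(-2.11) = 0.12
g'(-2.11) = 0.12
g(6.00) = 403.43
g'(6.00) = 403.43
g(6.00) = 403.43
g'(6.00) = 403.43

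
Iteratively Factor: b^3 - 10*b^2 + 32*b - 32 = (b - 4)*(b^2 - 6*b + 8) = (b - 4)^2*(b - 2)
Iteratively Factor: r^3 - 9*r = (r - 3)*(r^2 + 3*r) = r*(r - 3)*(r + 3)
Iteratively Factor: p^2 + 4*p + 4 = (p + 2)*(p + 2)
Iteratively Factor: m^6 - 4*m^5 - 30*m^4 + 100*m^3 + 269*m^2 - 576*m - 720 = (m + 1)*(m^5 - 5*m^4 - 25*m^3 + 125*m^2 + 144*m - 720) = (m - 3)*(m + 1)*(m^4 - 2*m^3 - 31*m^2 + 32*m + 240) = (m - 4)*(m - 3)*(m + 1)*(m^3 + 2*m^2 - 23*m - 60) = (m - 4)*(m - 3)*(m + 1)*(m + 4)*(m^2 - 2*m - 15) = (m - 4)*(m - 3)*(m + 1)*(m + 3)*(m + 4)*(m - 5)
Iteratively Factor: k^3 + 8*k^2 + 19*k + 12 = (k + 3)*(k^2 + 5*k + 4) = (k + 3)*(k + 4)*(k + 1)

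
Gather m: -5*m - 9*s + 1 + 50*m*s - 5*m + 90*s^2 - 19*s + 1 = m*(50*s - 10) + 90*s^2 - 28*s + 2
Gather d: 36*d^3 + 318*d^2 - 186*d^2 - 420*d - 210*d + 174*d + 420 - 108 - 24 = 36*d^3 + 132*d^2 - 456*d + 288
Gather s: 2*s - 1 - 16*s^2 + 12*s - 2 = -16*s^2 + 14*s - 3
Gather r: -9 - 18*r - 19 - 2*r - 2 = -20*r - 30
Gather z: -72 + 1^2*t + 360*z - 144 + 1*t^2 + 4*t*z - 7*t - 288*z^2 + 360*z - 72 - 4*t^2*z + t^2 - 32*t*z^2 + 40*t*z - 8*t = 2*t^2 - 14*t + z^2*(-32*t - 288) + z*(-4*t^2 + 44*t + 720) - 288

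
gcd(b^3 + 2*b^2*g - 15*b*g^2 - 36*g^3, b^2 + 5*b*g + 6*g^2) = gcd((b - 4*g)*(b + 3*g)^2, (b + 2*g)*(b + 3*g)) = b + 3*g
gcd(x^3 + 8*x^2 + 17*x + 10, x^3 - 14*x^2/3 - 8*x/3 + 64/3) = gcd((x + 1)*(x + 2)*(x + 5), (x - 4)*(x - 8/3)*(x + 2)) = x + 2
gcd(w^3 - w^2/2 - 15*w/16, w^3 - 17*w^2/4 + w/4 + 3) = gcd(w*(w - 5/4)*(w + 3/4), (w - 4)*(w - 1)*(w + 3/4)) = w + 3/4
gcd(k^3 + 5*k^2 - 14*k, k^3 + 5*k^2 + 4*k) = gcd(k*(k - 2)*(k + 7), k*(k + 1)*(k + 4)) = k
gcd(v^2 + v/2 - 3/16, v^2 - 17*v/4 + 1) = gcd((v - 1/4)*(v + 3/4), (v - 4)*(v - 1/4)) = v - 1/4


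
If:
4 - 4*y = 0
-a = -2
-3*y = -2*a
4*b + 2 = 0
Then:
No Solution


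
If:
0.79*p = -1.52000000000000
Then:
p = -1.92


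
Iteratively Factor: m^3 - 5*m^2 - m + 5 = (m - 5)*(m^2 - 1) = (m - 5)*(m + 1)*(m - 1)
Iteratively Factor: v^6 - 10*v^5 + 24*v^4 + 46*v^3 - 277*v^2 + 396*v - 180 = (v - 1)*(v^5 - 9*v^4 + 15*v^3 + 61*v^2 - 216*v + 180) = (v - 3)*(v - 1)*(v^4 - 6*v^3 - 3*v^2 + 52*v - 60) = (v - 5)*(v - 3)*(v - 1)*(v^3 - v^2 - 8*v + 12) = (v - 5)*(v - 3)*(v - 2)*(v - 1)*(v^2 + v - 6) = (v - 5)*(v - 3)*(v - 2)*(v - 1)*(v + 3)*(v - 2)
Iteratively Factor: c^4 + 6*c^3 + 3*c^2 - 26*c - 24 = (c + 3)*(c^3 + 3*c^2 - 6*c - 8) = (c + 1)*(c + 3)*(c^2 + 2*c - 8) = (c - 2)*(c + 1)*(c + 3)*(c + 4)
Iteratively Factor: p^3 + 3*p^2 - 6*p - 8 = (p - 2)*(p^2 + 5*p + 4) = (p - 2)*(p + 4)*(p + 1)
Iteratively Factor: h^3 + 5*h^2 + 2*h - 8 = (h + 2)*(h^2 + 3*h - 4) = (h - 1)*(h + 2)*(h + 4)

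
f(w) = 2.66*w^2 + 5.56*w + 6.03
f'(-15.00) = -74.24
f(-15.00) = 521.13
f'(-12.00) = -58.28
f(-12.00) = 322.35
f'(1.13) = 11.57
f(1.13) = 15.71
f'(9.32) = 55.14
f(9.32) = 288.90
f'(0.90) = 10.35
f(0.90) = 13.19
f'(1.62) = 14.18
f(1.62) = 22.02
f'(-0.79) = 1.36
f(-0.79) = 3.30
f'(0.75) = 9.55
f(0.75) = 11.70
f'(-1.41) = -1.94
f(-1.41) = 3.48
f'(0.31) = 7.21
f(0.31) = 8.01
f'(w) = 5.32*w + 5.56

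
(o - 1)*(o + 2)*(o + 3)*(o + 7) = o^4 + 11*o^3 + 29*o^2 + o - 42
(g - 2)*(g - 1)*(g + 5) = g^3 + 2*g^2 - 13*g + 10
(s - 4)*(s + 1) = s^2 - 3*s - 4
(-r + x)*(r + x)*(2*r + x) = -2*r^3 - r^2*x + 2*r*x^2 + x^3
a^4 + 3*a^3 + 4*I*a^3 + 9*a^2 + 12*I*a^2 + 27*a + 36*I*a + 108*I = (a + 3)*(a - 3*I)*(a + 3*I)*(a + 4*I)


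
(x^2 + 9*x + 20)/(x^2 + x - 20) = (x + 4)/(x - 4)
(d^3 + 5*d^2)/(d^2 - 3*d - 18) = d^2*(d + 5)/(d^2 - 3*d - 18)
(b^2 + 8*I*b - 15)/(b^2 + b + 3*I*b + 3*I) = (b + 5*I)/(b + 1)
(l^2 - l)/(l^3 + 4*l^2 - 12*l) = (l - 1)/(l^2 + 4*l - 12)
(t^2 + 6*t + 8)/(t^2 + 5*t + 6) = (t + 4)/(t + 3)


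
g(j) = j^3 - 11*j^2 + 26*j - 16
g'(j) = 3*j^2 - 22*j + 26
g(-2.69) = -185.00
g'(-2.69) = 106.89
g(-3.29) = -256.22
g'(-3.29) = 130.85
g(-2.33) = -148.95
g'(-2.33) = 93.55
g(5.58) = -39.68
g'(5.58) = -3.35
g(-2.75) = -191.48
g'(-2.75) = 109.19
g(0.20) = -11.23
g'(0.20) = 21.72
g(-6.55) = -939.24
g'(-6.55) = 298.81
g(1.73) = 1.24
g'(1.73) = -3.08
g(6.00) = -40.00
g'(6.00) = 2.00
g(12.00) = 440.00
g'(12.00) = 194.00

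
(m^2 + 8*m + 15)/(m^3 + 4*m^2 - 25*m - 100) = (m + 3)/(m^2 - m - 20)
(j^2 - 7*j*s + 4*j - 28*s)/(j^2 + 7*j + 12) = (j - 7*s)/(j + 3)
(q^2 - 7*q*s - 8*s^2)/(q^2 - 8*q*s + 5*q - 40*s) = (q + s)/(q + 5)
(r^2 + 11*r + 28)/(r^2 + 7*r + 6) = (r^2 + 11*r + 28)/(r^2 + 7*r + 6)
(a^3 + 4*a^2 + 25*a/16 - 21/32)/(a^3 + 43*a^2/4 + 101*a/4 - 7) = (8*a^2 + 34*a + 21)/(8*(a^2 + 11*a + 28))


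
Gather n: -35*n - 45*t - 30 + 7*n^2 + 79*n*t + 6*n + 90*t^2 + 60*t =7*n^2 + n*(79*t - 29) + 90*t^2 + 15*t - 30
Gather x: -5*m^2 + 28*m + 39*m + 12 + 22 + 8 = -5*m^2 + 67*m + 42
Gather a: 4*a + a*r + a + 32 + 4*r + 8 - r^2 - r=a*(r + 5) - r^2 + 3*r + 40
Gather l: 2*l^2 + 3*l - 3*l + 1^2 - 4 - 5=2*l^2 - 8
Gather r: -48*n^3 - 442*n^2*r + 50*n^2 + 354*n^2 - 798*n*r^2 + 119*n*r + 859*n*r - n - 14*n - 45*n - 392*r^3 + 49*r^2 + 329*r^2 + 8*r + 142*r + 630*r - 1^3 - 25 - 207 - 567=-48*n^3 + 404*n^2 - 60*n - 392*r^3 + r^2*(378 - 798*n) + r*(-442*n^2 + 978*n + 780) - 800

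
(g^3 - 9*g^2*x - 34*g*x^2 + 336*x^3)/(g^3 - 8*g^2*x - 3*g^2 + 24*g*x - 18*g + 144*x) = (g^2 - g*x - 42*x^2)/(g^2 - 3*g - 18)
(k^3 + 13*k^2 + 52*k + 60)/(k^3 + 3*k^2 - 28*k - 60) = (k + 5)/(k - 5)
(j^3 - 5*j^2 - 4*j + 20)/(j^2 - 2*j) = j - 3 - 10/j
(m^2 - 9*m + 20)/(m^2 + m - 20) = (m - 5)/(m + 5)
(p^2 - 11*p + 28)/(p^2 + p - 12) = (p^2 - 11*p + 28)/(p^2 + p - 12)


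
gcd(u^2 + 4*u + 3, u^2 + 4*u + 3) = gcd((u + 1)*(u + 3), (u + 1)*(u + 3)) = u^2 + 4*u + 3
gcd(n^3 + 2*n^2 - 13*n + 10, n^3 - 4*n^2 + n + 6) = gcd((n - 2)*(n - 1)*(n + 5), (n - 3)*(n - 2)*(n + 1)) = n - 2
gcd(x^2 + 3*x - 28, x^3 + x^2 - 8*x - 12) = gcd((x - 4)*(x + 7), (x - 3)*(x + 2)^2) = 1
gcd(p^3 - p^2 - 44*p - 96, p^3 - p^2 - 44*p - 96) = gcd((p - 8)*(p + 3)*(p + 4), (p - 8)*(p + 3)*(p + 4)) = p^3 - p^2 - 44*p - 96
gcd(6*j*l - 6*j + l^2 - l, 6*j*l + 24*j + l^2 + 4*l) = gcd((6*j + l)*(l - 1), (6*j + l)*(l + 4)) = 6*j + l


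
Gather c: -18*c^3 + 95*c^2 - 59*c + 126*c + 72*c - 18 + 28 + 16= -18*c^3 + 95*c^2 + 139*c + 26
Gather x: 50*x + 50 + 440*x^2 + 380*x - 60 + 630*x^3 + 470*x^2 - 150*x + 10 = 630*x^3 + 910*x^2 + 280*x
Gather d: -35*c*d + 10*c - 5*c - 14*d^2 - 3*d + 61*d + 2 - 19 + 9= 5*c - 14*d^2 + d*(58 - 35*c) - 8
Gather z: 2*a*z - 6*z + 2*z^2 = 2*z^2 + z*(2*a - 6)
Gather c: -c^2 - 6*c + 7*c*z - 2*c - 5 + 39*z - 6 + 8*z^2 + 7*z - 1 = -c^2 + c*(7*z - 8) + 8*z^2 + 46*z - 12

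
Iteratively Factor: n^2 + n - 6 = (n - 2)*(n + 3)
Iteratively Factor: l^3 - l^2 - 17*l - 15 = (l + 3)*(l^2 - 4*l - 5) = (l + 1)*(l + 3)*(l - 5)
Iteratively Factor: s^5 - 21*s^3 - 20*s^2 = (s + 4)*(s^4 - 4*s^3 - 5*s^2) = (s + 1)*(s + 4)*(s^3 - 5*s^2) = (s - 5)*(s + 1)*(s + 4)*(s^2) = s*(s - 5)*(s + 1)*(s + 4)*(s)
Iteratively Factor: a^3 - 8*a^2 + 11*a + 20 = (a + 1)*(a^2 - 9*a + 20) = (a - 5)*(a + 1)*(a - 4)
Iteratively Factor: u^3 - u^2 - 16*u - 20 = (u + 2)*(u^2 - 3*u - 10) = (u - 5)*(u + 2)*(u + 2)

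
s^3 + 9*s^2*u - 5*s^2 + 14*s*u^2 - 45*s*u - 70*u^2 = (s - 5)*(s + 2*u)*(s + 7*u)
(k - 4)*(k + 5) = k^2 + k - 20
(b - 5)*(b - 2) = b^2 - 7*b + 10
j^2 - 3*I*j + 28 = (j - 7*I)*(j + 4*I)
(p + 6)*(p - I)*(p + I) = p^3 + 6*p^2 + p + 6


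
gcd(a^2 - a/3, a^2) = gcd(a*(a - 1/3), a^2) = a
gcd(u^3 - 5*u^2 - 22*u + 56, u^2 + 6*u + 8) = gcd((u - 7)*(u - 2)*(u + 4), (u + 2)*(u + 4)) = u + 4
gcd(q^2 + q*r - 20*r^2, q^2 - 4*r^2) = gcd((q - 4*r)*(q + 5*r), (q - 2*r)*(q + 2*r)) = 1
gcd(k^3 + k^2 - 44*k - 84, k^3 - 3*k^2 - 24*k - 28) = k^2 - 5*k - 14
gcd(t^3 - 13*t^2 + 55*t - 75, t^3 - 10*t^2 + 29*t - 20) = t - 5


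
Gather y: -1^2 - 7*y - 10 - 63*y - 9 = -70*y - 20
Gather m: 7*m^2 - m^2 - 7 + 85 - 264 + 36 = 6*m^2 - 150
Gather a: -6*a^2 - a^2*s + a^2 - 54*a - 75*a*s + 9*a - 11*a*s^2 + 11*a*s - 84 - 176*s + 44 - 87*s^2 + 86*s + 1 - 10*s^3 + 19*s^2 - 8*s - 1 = a^2*(-s - 5) + a*(-11*s^2 - 64*s - 45) - 10*s^3 - 68*s^2 - 98*s - 40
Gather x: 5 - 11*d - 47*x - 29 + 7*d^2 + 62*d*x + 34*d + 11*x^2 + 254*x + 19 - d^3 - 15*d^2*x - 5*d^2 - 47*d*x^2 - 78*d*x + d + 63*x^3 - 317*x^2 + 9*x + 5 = -d^3 + 2*d^2 + 24*d + 63*x^3 + x^2*(-47*d - 306) + x*(-15*d^2 - 16*d + 216)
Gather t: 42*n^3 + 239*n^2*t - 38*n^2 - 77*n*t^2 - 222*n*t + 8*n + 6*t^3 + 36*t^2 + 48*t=42*n^3 - 38*n^2 + 8*n + 6*t^3 + t^2*(36 - 77*n) + t*(239*n^2 - 222*n + 48)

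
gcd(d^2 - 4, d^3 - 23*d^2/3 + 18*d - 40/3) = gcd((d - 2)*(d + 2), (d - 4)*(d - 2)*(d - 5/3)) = d - 2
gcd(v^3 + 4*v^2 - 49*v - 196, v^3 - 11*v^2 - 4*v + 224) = v^2 - 3*v - 28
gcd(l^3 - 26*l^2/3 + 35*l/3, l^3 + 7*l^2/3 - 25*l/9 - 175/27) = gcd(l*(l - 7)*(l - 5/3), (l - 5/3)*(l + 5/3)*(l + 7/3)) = l - 5/3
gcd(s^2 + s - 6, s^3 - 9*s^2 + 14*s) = s - 2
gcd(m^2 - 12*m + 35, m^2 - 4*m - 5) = m - 5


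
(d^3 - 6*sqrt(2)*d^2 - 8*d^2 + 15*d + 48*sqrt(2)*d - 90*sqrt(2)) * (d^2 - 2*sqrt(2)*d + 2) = d^5 - 8*sqrt(2)*d^4 - 8*d^4 + 41*d^3 + 64*sqrt(2)*d^3 - 208*d^2 - 132*sqrt(2)*d^2 + 96*sqrt(2)*d + 390*d - 180*sqrt(2)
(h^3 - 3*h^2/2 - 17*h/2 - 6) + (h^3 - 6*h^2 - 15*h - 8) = 2*h^3 - 15*h^2/2 - 47*h/2 - 14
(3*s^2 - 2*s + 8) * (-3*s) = -9*s^3 + 6*s^2 - 24*s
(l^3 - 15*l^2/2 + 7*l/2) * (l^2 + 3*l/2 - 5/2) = l^5 - 6*l^4 - 41*l^3/4 + 24*l^2 - 35*l/4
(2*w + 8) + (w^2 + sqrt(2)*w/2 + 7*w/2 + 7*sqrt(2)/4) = w^2 + sqrt(2)*w/2 + 11*w/2 + 7*sqrt(2)/4 + 8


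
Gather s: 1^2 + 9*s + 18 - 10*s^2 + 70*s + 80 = -10*s^2 + 79*s + 99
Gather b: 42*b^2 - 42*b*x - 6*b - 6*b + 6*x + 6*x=42*b^2 + b*(-42*x - 12) + 12*x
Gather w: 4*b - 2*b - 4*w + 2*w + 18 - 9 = 2*b - 2*w + 9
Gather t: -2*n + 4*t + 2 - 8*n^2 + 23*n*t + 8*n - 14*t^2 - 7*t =-8*n^2 + 6*n - 14*t^2 + t*(23*n - 3) + 2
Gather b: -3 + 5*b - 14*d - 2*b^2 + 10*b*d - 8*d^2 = -2*b^2 + b*(10*d + 5) - 8*d^2 - 14*d - 3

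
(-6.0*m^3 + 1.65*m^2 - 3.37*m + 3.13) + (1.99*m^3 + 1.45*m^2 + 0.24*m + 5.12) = -4.01*m^3 + 3.1*m^2 - 3.13*m + 8.25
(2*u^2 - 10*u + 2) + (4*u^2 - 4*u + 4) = 6*u^2 - 14*u + 6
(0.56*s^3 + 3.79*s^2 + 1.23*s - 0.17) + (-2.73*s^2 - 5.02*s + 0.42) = 0.56*s^3 + 1.06*s^2 - 3.79*s + 0.25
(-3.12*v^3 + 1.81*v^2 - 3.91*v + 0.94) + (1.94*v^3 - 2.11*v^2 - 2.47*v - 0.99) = -1.18*v^3 - 0.3*v^2 - 6.38*v - 0.05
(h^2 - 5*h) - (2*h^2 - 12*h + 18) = -h^2 + 7*h - 18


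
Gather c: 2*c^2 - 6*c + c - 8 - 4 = 2*c^2 - 5*c - 12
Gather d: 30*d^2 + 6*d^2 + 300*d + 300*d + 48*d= 36*d^2 + 648*d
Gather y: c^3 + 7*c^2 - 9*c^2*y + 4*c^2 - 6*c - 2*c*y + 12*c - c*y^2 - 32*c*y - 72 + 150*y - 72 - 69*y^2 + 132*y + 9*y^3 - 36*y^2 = c^3 + 11*c^2 + 6*c + 9*y^3 + y^2*(-c - 105) + y*(-9*c^2 - 34*c + 282) - 144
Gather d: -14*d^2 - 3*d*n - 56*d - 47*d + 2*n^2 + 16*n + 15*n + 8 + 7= -14*d^2 + d*(-3*n - 103) + 2*n^2 + 31*n + 15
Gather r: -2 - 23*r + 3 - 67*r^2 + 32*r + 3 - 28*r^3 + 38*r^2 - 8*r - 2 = -28*r^3 - 29*r^2 + r + 2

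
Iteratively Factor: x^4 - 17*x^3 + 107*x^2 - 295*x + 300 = (x - 5)*(x^3 - 12*x^2 + 47*x - 60) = (x - 5)^2*(x^2 - 7*x + 12) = (x - 5)^2*(x - 4)*(x - 3)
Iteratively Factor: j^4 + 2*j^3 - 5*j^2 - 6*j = (j - 2)*(j^3 + 4*j^2 + 3*j) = (j - 2)*(j + 1)*(j^2 + 3*j) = j*(j - 2)*(j + 1)*(j + 3)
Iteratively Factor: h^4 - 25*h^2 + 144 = (h + 4)*(h^3 - 4*h^2 - 9*h + 36) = (h + 3)*(h + 4)*(h^2 - 7*h + 12) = (h - 4)*(h + 3)*(h + 4)*(h - 3)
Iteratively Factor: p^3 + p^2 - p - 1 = (p + 1)*(p^2 - 1) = (p + 1)^2*(p - 1)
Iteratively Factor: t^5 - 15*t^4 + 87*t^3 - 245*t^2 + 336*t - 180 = (t - 2)*(t^4 - 13*t^3 + 61*t^2 - 123*t + 90) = (t - 3)*(t - 2)*(t^3 - 10*t^2 + 31*t - 30) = (t - 3)*(t - 2)^2*(t^2 - 8*t + 15) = (t - 5)*(t - 3)*(t - 2)^2*(t - 3)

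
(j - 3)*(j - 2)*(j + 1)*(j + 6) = j^4 + 2*j^3 - 23*j^2 + 12*j + 36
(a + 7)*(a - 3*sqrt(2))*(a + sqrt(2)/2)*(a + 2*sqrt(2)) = a^4 - sqrt(2)*a^3/2 + 7*a^3 - 13*a^2 - 7*sqrt(2)*a^2/2 - 91*a - 6*sqrt(2)*a - 42*sqrt(2)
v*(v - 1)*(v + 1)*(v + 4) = v^4 + 4*v^3 - v^2 - 4*v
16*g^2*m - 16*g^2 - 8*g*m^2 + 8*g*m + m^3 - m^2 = (-4*g + m)^2*(m - 1)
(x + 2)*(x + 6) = x^2 + 8*x + 12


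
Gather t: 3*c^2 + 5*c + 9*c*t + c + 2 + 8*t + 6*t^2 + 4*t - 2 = 3*c^2 + 6*c + 6*t^2 + t*(9*c + 12)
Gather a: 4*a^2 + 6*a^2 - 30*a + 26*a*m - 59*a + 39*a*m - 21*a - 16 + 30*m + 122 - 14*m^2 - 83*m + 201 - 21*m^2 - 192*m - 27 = 10*a^2 + a*(65*m - 110) - 35*m^2 - 245*m + 280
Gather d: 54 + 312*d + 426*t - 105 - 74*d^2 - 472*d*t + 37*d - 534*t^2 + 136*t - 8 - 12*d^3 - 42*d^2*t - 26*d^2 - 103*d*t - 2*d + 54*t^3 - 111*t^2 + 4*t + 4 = -12*d^3 + d^2*(-42*t - 100) + d*(347 - 575*t) + 54*t^3 - 645*t^2 + 566*t - 55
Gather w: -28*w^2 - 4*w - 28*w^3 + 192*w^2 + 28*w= -28*w^3 + 164*w^2 + 24*w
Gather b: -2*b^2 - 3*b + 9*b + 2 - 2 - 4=-2*b^2 + 6*b - 4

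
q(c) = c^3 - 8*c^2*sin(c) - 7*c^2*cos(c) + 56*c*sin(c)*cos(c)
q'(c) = 7*c^2*sin(c) - 8*c^2*cos(c) + 3*c^2 - 56*c*sin(c)^2 - 16*c*sin(c) + 56*c*cos(c)^2 - 14*c*cos(c) + 56*sin(c)*cos(c)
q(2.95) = 41.34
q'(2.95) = 280.36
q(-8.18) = -29.21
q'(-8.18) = 148.90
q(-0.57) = 13.80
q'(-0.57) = -39.42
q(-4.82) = -343.05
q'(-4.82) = 565.02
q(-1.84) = -0.23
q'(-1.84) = 62.10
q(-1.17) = 28.28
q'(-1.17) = 5.62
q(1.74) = -31.21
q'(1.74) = -90.50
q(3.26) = 139.98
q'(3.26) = 343.04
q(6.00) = -35.64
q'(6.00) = -24.26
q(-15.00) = -1422.95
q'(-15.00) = 600.73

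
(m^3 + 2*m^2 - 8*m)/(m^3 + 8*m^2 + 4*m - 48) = m/(m + 6)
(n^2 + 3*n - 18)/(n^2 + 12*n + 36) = (n - 3)/(n + 6)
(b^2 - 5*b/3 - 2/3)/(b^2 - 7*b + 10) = (b + 1/3)/(b - 5)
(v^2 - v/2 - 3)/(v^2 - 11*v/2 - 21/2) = (v - 2)/(v - 7)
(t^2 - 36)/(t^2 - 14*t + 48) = (t + 6)/(t - 8)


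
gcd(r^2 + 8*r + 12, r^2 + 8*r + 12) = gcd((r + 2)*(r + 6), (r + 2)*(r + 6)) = r^2 + 8*r + 12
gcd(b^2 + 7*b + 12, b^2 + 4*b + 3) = b + 3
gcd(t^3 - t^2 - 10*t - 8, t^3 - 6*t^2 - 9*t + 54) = 1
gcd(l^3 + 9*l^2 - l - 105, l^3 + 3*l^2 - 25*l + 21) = l^2 + 4*l - 21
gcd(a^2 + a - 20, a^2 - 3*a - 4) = a - 4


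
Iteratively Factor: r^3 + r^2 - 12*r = (r - 3)*(r^2 + 4*r) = r*(r - 3)*(r + 4)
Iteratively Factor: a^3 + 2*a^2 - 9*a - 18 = (a + 3)*(a^2 - a - 6) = (a + 2)*(a + 3)*(a - 3)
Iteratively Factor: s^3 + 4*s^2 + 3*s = (s + 3)*(s^2 + s) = (s + 1)*(s + 3)*(s)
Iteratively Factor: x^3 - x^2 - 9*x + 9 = (x + 3)*(x^2 - 4*x + 3) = (x - 1)*(x + 3)*(x - 3)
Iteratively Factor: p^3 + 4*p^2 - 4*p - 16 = (p + 4)*(p^2 - 4) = (p + 2)*(p + 4)*(p - 2)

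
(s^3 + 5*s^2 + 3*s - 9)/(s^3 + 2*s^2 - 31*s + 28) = (s^2 + 6*s + 9)/(s^2 + 3*s - 28)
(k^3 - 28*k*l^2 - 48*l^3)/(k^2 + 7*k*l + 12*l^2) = (k^2 - 4*k*l - 12*l^2)/(k + 3*l)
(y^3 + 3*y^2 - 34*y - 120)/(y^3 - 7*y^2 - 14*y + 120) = (y + 5)/(y - 5)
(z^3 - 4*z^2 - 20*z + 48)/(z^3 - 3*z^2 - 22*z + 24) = (z - 2)/(z - 1)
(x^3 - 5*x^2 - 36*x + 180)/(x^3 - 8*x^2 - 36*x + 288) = (x - 5)/(x - 8)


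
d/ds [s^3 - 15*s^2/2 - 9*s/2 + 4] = 3*s^2 - 15*s - 9/2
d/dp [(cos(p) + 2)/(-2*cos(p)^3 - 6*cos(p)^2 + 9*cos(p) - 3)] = 4*(-27*cos(p) - 9*cos(2*p) - cos(3*p) + 12)*sin(p)/(-12*sin(p)^2 - 15*cos(p) + cos(3*p) + 18)^2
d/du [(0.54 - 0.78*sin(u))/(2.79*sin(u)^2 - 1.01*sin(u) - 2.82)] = (2.1762*sin(u)^2 - 3.0132*sin(u) + 2.745)*cos(u)/(7.7841*sin(u)^4 - 5.6358*sin(u)^3 - 14.7155*sin(u)^2 + 5.6964*sin(u) + 7.9524)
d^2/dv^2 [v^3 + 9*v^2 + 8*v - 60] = 6*v + 18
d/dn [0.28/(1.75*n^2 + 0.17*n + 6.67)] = (-0.98*n - 0.0476)/(1.75*n^2 + 0.17*n + 6.67)^2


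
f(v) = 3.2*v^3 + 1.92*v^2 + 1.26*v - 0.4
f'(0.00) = 1.26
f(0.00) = -0.40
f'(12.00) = 1429.74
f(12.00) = 5820.80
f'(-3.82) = 126.68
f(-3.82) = -155.57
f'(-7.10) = 457.93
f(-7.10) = -1057.87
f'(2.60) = 76.14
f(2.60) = 72.10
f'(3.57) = 137.32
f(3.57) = 174.17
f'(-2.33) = 44.43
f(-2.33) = -33.39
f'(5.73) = 338.46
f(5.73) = 671.88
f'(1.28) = 21.90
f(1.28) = 11.07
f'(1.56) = 30.61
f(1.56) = 18.39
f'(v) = 9.6*v^2 + 3.84*v + 1.26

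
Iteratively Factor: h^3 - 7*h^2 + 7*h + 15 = (h - 5)*(h^2 - 2*h - 3) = (h - 5)*(h + 1)*(h - 3)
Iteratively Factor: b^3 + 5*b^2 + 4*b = (b)*(b^2 + 5*b + 4) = b*(b + 1)*(b + 4)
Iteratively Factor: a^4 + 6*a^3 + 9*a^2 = (a + 3)*(a^3 + 3*a^2) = (a + 3)^2*(a^2) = a*(a + 3)^2*(a)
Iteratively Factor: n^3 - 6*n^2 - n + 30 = (n - 3)*(n^2 - 3*n - 10) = (n - 3)*(n + 2)*(n - 5)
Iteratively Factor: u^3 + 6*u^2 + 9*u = (u)*(u^2 + 6*u + 9) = u*(u + 3)*(u + 3)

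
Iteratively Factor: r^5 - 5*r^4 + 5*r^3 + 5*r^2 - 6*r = (r)*(r^4 - 5*r^3 + 5*r^2 + 5*r - 6) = r*(r - 3)*(r^3 - 2*r^2 - r + 2) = r*(r - 3)*(r - 2)*(r^2 - 1) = r*(r - 3)*(r - 2)*(r + 1)*(r - 1)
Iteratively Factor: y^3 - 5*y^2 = (y)*(y^2 - 5*y) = y^2*(y - 5)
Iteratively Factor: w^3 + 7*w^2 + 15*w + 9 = (w + 1)*(w^2 + 6*w + 9) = (w + 1)*(w + 3)*(w + 3)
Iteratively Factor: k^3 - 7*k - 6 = (k + 2)*(k^2 - 2*k - 3) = (k - 3)*(k + 2)*(k + 1)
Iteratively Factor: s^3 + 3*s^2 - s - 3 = (s - 1)*(s^2 + 4*s + 3) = (s - 1)*(s + 3)*(s + 1)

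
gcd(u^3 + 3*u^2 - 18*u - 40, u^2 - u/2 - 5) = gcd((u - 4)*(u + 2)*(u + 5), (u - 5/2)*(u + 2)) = u + 2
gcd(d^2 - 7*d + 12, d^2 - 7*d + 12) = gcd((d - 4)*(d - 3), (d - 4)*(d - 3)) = d^2 - 7*d + 12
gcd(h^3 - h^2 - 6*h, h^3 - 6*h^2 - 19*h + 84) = h - 3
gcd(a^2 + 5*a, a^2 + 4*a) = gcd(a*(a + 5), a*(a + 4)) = a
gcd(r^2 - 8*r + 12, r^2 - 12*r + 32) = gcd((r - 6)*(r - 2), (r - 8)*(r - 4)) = 1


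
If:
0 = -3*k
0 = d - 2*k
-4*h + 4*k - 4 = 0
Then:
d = 0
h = -1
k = 0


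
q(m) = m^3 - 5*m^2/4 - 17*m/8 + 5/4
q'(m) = 3*m^2 - 5*m/2 - 17/8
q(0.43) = 0.18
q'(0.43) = -2.65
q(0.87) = -0.89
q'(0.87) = -2.03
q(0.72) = -0.55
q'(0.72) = -2.37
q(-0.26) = 1.70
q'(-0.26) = -1.27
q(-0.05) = 1.35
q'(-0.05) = -1.99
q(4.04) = 38.20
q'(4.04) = 36.74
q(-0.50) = 1.88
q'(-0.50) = -0.12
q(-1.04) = 0.98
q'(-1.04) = 3.72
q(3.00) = 10.62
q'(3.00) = 17.38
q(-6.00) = -247.00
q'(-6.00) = 120.88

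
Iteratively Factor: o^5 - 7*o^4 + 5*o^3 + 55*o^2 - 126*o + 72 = (o - 3)*(o^4 - 4*o^3 - 7*o^2 + 34*o - 24) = (o - 3)*(o - 1)*(o^3 - 3*o^2 - 10*o + 24) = (o - 3)*(o - 1)*(o + 3)*(o^2 - 6*o + 8) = (o - 3)*(o - 2)*(o - 1)*(o + 3)*(o - 4)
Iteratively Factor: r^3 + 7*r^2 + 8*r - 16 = (r + 4)*(r^2 + 3*r - 4) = (r - 1)*(r + 4)*(r + 4)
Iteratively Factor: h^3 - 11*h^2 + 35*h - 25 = (h - 5)*(h^2 - 6*h + 5) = (h - 5)*(h - 1)*(h - 5)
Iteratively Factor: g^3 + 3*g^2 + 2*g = (g + 2)*(g^2 + g) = g*(g + 2)*(g + 1)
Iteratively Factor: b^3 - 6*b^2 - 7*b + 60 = (b - 4)*(b^2 - 2*b - 15) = (b - 4)*(b + 3)*(b - 5)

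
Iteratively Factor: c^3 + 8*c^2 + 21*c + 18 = (c + 2)*(c^2 + 6*c + 9) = (c + 2)*(c + 3)*(c + 3)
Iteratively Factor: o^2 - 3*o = (o)*(o - 3)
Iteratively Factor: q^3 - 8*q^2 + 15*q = (q)*(q^2 - 8*q + 15) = q*(q - 5)*(q - 3)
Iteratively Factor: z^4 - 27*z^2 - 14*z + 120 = (z - 5)*(z^3 + 5*z^2 - 2*z - 24) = (z - 5)*(z + 3)*(z^2 + 2*z - 8) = (z - 5)*(z + 3)*(z + 4)*(z - 2)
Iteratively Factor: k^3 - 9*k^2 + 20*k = (k - 4)*(k^2 - 5*k) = (k - 5)*(k - 4)*(k)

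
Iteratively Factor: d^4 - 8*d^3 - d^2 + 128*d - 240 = (d + 4)*(d^3 - 12*d^2 + 47*d - 60) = (d - 4)*(d + 4)*(d^2 - 8*d + 15) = (d - 5)*(d - 4)*(d + 4)*(d - 3)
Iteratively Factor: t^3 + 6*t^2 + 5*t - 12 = (t + 4)*(t^2 + 2*t - 3) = (t - 1)*(t + 4)*(t + 3)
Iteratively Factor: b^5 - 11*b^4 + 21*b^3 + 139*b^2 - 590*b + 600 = (b - 5)*(b^4 - 6*b^3 - 9*b^2 + 94*b - 120) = (b - 5)*(b + 4)*(b^3 - 10*b^2 + 31*b - 30) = (b - 5)^2*(b + 4)*(b^2 - 5*b + 6) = (b - 5)^2*(b - 3)*(b + 4)*(b - 2)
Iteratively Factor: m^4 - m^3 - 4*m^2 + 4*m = (m + 2)*(m^3 - 3*m^2 + 2*m) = m*(m + 2)*(m^2 - 3*m + 2) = m*(m - 1)*(m + 2)*(m - 2)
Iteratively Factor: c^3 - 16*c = (c + 4)*(c^2 - 4*c) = c*(c + 4)*(c - 4)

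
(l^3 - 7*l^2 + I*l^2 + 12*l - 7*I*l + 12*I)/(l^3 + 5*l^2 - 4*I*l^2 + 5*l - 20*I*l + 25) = (l^2 - 7*l + 12)/(l^2 + 5*l*(1 - I) - 25*I)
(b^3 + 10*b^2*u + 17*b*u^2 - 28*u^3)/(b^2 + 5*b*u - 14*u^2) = (-b^2 - 3*b*u + 4*u^2)/(-b + 2*u)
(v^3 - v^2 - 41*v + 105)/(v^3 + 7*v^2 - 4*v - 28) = (v^2 - 8*v + 15)/(v^2 - 4)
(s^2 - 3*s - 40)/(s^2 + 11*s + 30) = (s - 8)/(s + 6)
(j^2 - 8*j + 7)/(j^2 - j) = (j - 7)/j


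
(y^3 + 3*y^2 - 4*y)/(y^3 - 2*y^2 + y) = (y + 4)/(y - 1)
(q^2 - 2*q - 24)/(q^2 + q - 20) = (q^2 - 2*q - 24)/(q^2 + q - 20)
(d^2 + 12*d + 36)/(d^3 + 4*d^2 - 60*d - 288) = 1/(d - 8)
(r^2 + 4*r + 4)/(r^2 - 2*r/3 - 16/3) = 3*(r + 2)/(3*r - 8)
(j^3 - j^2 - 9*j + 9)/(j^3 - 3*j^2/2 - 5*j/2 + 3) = 2*(j^2 - 9)/(2*j^2 - j - 6)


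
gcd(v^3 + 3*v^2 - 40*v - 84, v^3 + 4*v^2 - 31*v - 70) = v^2 + 9*v + 14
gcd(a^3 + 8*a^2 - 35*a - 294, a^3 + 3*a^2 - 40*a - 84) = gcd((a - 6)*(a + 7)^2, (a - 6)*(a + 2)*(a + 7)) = a^2 + a - 42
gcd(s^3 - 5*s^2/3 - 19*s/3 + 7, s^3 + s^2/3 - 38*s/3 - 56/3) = s + 7/3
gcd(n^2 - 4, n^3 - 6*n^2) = 1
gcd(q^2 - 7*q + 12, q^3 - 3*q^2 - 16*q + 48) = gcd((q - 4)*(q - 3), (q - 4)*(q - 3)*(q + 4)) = q^2 - 7*q + 12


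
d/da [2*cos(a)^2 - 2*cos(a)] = 2*sin(a) - 2*sin(2*a)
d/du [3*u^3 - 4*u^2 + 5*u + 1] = 9*u^2 - 8*u + 5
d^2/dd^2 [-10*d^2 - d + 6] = -20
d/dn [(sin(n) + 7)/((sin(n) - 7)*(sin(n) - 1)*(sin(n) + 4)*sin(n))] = (-3*sin(n)^4 - 20*sin(n)^3 + 109*sin(n)^2 + 350*sin(n) - 196)*cos(n)/((sin(n) - 7)^2*(sin(n) - 1)^2*(sin(n) + 4)^2*sin(n)^2)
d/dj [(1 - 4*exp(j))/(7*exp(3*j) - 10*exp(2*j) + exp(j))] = (56*exp(3*j) - 61*exp(2*j) + 20*exp(j) - 1)*exp(-j)/(49*exp(4*j) - 140*exp(3*j) + 114*exp(2*j) - 20*exp(j) + 1)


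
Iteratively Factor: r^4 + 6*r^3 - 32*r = (r + 4)*(r^3 + 2*r^2 - 8*r) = (r - 2)*(r + 4)*(r^2 + 4*r) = r*(r - 2)*(r + 4)*(r + 4)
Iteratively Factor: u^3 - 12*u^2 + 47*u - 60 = (u - 5)*(u^2 - 7*u + 12) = (u - 5)*(u - 4)*(u - 3)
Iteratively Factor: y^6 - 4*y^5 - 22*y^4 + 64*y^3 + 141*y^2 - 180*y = (y - 4)*(y^5 - 22*y^3 - 24*y^2 + 45*y) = (y - 4)*(y + 3)*(y^4 - 3*y^3 - 13*y^2 + 15*y) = (y - 5)*(y - 4)*(y + 3)*(y^3 + 2*y^2 - 3*y) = (y - 5)*(y - 4)*(y - 1)*(y + 3)*(y^2 + 3*y) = y*(y - 5)*(y - 4)*(y - 1)*(y + 3)*(y + 3)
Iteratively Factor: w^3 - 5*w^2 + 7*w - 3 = (w - 3)*(w^2 - 2*w + 1) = (w - 3)*(w - 1)*(w - 1)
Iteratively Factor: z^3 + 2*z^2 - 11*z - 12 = (z - 3)*(z^2 + 5*z + 4) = (z - 3)*(z + 4)*(z + 1)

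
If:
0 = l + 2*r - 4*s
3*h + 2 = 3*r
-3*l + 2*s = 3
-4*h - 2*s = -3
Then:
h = 7/13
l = -28/39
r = 47/39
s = 11/26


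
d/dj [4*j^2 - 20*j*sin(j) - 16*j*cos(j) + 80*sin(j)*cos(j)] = 16*j*sin(j) - 20*j*cos(j) + 8*j - 20*sin(j) - 16*cos(j) + 80*cos(2*j)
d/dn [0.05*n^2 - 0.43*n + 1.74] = 0.1*n - 0.43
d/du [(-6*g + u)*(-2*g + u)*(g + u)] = 4*g^2 - 14*g*u + 3*u^2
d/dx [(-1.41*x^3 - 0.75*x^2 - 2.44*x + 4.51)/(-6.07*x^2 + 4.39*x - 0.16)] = (8.5587*x^4 - 12.3798*x^3 - 17.4265*x^2 + 54.9914*x - 19.4085)/(36.8449*x^4 - 53.2946*x^3 + 21.2145*x^2 - 1.4048*x + 0.0256)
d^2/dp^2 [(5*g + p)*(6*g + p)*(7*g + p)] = 36*g + 6*p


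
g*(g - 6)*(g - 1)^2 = g^4 - 8*g^3 + 13*g^2 - 6*g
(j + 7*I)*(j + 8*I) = j^2 + 15*I*j - 56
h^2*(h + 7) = h^3 + 7*h^2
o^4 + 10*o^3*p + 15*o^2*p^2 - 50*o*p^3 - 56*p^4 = (o - 2*p)*(o + p)*(o + 4*p)*(o + 7*p)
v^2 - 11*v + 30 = (v - 6)*(v - 5)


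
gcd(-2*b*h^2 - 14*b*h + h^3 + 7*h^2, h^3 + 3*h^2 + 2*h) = h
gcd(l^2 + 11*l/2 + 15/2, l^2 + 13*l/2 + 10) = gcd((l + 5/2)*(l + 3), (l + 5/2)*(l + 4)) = l + 5/2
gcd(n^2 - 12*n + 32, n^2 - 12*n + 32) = n^2 - 12*n + 32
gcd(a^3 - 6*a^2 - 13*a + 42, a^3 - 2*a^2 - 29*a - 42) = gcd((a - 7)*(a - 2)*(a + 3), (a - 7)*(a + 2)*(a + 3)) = a^2 - 4*a - 21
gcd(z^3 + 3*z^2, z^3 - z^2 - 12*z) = z^2 + 3*z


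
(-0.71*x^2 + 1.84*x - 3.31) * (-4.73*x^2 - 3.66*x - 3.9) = 3.3583*x^4 - 6.1046*x^3 + 11.6909*x^2 + 4.9386*x + 12.909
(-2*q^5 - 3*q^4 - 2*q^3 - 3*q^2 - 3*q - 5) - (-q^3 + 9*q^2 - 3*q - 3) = -2*q^5 - 3*q^4 - q^3 - 12*q^2 - 2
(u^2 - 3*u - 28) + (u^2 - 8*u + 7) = 2*u^2 - 11*u - 21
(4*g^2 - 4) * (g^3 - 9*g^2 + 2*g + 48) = 4*g^5 - 36*g^4 + 4*g^3 + 228*g^2 - 8*g - 192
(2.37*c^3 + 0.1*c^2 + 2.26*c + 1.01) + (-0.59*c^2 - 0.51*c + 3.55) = 2.37*c^3 - 0.49*c^2 + 1.75*c + 4.56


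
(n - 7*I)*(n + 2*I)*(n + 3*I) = n^3 - 2*I*n^2 + 29*n + 42*I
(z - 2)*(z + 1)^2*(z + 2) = z^4 + 2*z^3 - 3*z^2 - 8*z - 4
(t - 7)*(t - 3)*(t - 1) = t^3 - 11*t^2 + 31*t - 21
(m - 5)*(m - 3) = m^2 - 8*m + 15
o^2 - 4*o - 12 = (o - 6)*(o + 2)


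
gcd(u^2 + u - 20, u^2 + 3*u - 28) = u - 4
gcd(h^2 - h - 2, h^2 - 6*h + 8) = h - 2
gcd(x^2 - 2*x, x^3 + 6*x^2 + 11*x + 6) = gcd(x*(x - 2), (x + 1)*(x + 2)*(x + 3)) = 1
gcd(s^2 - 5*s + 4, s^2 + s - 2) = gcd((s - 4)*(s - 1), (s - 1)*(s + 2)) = s - 1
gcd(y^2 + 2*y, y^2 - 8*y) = y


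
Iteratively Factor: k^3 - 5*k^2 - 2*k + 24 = (k - 4)*(k^2 - k - 6) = (k - 4)*(k - 3)*(k + 2)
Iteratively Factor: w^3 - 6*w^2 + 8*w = (w - 4)*(w^2 - 2*w) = (w - 4)*(w - 2)*(w)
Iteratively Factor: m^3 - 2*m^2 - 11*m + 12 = (m - 1)*(m^2 - m - 12) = (m - 4)*(m - 1)*(m + 3)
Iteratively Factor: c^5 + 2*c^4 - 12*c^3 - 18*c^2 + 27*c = (c + 3)*(c^4 - c^3 - 9*c^2 + 9*c) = (c + 3)^2*(c^3 - 4*c^2 + 3*c) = c*(c + 3)^2*(c^2 - 4*c + 3) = c*(c - 3)*(c + 3)^2*(c - 1)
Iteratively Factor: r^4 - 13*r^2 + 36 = (r - 3)*(r^3 + 3*r^2 - 4*r - 12) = (r - 3)*(r + 2)*(r^2 + r - 6) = (r - 3)*(r + 2)*(r + 3)*(r - 2)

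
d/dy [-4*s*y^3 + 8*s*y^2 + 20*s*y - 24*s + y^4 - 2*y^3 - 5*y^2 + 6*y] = -12*s*y^2 + 16*s*y + 20*s + 4*y^3 - 6*y^2 - 10*y + 6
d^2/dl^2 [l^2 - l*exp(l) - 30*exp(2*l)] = -l*exp(l) - 120*exp(2*l) - 2*exp(l) + 2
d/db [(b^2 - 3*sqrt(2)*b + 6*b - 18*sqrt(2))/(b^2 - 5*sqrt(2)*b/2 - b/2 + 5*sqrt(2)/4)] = 4*(-13*b^2 + sqrt(2)*b^2 + 77*sqrt(2)*b - 195 - 3*sqrt(2))/(8*b^4 - 40*sqrt(2)*b^3 - 8*b^3 + 40*sqrt(2)*b^2 + 102*b^2 - 100*b - 10*sqrt(2)*b + 25)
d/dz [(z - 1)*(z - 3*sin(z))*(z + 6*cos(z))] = (1 - z)*(z - 3*sin(z))*(6*sin(z) - 1) + (1 - z)*(z + 6*cos(z))*(3*cos(z) - 1) + (z - 3*sin(z))*(z + 6*cos(z))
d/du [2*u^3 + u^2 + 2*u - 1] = 6*u^2 + 2*u + 2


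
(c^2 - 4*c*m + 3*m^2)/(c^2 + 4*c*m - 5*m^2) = (c - 3*m)/(c + 5*m)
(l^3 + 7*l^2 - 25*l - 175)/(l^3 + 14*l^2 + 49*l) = (l^2 - 25)/(l*(l + 7))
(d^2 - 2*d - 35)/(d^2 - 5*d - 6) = (-d^2 + 2*d + 35)/(-d^2 + 5*d + 6)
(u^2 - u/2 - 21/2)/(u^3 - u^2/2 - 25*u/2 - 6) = (2*u - 7)/(2*u^2 - 7*u - 4)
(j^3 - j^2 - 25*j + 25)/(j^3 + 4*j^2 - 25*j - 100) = (j - 1)/(j + 4)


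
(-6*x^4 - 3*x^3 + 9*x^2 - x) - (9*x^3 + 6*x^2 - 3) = -6*x^4 - 12*x^3 + 3*x^2 - x + 3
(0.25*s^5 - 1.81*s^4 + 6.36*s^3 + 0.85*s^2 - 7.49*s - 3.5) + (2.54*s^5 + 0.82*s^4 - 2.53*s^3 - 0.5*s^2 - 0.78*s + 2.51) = 2.79*s^5 - 0.99*s^4 + 3.83*s^3 + 0.35*s^2 - 8.27*s - 0.99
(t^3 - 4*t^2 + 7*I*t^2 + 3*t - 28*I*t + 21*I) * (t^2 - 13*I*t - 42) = t^5 - 4*t^4 - 6*I*t^4 + 52*t^3 + 24*I*t^3 - 196*t^2 - 312*I*t^2 + 147*t + 1176*I*t - 882*I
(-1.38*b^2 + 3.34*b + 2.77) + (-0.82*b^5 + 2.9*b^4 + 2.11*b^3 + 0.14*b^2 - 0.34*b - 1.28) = -0.82*b^5 + 2.9*b^4 + 2.11*b^3 - 1.24*b^2 + 3.0*b + 1.49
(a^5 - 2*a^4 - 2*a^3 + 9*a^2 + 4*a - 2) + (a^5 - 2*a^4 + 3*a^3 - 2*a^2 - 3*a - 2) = 2*a^5 - 4*a^4 + a^3 + 7*a^2 + a - 4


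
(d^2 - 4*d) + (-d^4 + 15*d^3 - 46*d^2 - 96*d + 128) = -d^4 + 15*d^3 - 45*d^2 - 100*d + 128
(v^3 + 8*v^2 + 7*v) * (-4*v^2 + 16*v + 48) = -4*v^5 - 16*v^4 + 148*v^3 + 496*v^2 + 336*v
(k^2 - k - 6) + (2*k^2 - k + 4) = 3*k^2 - 2*k - 2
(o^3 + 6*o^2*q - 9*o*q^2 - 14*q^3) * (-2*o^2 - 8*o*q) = -2*o^5 - 20*o^4*q - 30*o^3*q^2 + 100*o^2*q^3 + 112*o*q^4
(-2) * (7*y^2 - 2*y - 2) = -14*y^2 + 4*y + 4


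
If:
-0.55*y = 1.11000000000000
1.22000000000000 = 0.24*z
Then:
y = -2.02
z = 5.08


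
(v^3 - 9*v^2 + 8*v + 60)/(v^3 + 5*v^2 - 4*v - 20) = (v^2 - 11*v + 30)/(v^2 + 3*v - 10)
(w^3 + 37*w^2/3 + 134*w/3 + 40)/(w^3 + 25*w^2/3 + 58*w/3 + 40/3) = (w + 6)/(w + 2)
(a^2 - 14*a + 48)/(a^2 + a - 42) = (a - 8)/(a + 7)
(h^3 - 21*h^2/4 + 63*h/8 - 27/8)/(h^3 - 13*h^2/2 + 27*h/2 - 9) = (h - 3/4)/(h - 2)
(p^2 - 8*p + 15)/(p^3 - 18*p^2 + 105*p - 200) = (p - 3)/(p^2 - 13*p + 40)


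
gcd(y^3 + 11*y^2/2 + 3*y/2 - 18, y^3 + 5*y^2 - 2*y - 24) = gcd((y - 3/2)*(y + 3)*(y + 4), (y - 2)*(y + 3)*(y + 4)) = y^2 + 7*y + 12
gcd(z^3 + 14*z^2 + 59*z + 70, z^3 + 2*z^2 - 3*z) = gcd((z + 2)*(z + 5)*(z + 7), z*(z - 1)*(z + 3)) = 1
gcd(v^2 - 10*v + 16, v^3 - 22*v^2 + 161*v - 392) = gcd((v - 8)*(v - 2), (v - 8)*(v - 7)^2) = v - 8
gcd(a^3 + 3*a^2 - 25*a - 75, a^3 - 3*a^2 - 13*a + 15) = a^2 - 2*a - 15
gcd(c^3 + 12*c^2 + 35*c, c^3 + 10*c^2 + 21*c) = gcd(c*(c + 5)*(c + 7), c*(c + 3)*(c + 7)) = c^2 + 7*c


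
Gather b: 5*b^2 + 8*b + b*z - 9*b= 5*b^2 + b*(z - 1)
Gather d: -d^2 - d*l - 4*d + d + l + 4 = -d^2 + d*(-l - 3) + l + 4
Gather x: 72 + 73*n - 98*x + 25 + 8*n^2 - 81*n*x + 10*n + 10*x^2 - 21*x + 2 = 8*n^2 + 83*n + 10*x^2 + x*(-81*n - 119) + 99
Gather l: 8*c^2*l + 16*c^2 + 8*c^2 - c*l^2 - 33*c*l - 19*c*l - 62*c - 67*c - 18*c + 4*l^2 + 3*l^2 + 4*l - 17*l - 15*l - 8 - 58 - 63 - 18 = 24*c^2 - 147*c + l^2*(7 - c) + l*(8*c^2 - 52*c - 28) - 147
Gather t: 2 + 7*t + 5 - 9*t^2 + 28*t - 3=-9*t^2 + 35*t + 4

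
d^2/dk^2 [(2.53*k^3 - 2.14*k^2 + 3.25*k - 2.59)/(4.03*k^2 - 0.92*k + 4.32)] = (-5.6843418860808e-14*k^4 + 5.88752999999997*k^3 - 89.175714*k^2 + 1.42413599999995*k + 31.755904)/(65.450827*k^6 - 44.824884*k^5 + 220.71504*k^4 - 96.87968*k^3 + 236.59776*k^2 - 51.508224*k + 80.621568)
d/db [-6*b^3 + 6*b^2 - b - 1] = -18*b^2 + 12*b - 1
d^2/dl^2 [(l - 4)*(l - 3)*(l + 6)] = 6*l - 2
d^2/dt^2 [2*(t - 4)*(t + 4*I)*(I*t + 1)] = 12*I*t - 12 - 16*I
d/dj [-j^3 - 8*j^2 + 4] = j*(-3*j - 16)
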